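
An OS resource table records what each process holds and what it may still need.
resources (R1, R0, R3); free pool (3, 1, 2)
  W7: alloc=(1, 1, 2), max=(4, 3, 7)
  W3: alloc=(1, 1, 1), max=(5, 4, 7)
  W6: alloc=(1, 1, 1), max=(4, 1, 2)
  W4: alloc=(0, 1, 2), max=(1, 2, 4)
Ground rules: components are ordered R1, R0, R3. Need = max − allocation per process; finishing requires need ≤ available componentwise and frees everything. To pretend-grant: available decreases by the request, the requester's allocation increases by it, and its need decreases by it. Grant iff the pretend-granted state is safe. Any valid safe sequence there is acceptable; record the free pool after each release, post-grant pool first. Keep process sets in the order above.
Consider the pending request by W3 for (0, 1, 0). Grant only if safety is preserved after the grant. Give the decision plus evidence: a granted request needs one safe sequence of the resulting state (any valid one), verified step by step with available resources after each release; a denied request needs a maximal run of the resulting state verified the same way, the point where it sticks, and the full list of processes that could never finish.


GRANT: granting preserves safety; a valid post-grant sequence is W6, W4, W7, W3.
Key observation: post-grant, (3, 0, 2) remains, and an order beginning with W6 completes everyone.
Verifying the post-grant state step by step:
  pool = (3, 0, 2)
  W6: need (3, 0, 1) fits (3, 0, 2); releases (1, 1, 1), pool now (4, 1, 3)
  W4: need (1, 1, 2) fits (4, 1, 3); releases (0, 1, 2), pool now (4, 2, 5)
  W7: need (3, 2, 5) fits (4, 2, 5); releases (1, 1, 2), pool now (5, 3, 7)
  W3: need (4, 2, 6) fits (5, 3, 7); releases (1, 2, 1), pool now (6, 5, 8)


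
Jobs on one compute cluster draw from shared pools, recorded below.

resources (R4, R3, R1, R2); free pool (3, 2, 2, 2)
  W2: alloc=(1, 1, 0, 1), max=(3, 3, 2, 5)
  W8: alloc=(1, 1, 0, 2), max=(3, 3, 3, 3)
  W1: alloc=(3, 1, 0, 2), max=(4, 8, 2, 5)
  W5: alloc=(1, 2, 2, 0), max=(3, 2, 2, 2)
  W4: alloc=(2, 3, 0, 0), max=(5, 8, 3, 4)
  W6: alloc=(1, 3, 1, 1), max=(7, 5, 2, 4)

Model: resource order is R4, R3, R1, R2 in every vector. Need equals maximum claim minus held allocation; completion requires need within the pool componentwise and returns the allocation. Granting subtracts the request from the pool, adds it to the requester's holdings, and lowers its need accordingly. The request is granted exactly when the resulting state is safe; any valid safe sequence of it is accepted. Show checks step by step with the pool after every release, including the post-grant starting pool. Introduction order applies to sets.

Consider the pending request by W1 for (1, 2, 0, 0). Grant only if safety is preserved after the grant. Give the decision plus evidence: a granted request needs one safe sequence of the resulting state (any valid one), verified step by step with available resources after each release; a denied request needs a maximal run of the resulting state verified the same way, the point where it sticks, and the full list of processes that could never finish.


DENY — the pretend-granted state is unsafe.
Key observation: after W5, W8, W2 the pool peaks at (5, 4, 4, 5), and each blocked process is short somewhere: W1 on R3; W4 on R3; W6 on R4.
After a pretend grant, a maximal execution: W5, W8, W2 — then nothing else fits. Check, step by step:
  pool = (2, 0, 2, 2)
  run W5 (needs (2, 0, 0, 2), free (2, 0, 2, 2)); after release of (1, 2, 2, 0) the pool is (3, 2, 4, 2)
  run W8 (needs (2, 2, 3, 1), free (3, 2, 4, 2)); after release of (1, 1, 0, 2) the pool is (4, 3, 4, 4)
  run W2 (needs (2, 2, 2, 4), free (4, 3, 4, 4)); after release of (1, 1, 0, 1) the pool is (5, 4, 4, 5)
  W1 cannot run: need (0, 5, 2, 3) vs free (5, 4, 4, 5) (insufficient R3)
  W4 cannot run: need (3, 5, 3, 4) vs free (5, 4, 4, 5) (insufficient R3)
  W6 cannot run: need (6, 2, 1, 3) vs free (5, 4, 4, 5) (insufficient R4)
Post-grant, the permanently blocked set is W1, W4 and W6.


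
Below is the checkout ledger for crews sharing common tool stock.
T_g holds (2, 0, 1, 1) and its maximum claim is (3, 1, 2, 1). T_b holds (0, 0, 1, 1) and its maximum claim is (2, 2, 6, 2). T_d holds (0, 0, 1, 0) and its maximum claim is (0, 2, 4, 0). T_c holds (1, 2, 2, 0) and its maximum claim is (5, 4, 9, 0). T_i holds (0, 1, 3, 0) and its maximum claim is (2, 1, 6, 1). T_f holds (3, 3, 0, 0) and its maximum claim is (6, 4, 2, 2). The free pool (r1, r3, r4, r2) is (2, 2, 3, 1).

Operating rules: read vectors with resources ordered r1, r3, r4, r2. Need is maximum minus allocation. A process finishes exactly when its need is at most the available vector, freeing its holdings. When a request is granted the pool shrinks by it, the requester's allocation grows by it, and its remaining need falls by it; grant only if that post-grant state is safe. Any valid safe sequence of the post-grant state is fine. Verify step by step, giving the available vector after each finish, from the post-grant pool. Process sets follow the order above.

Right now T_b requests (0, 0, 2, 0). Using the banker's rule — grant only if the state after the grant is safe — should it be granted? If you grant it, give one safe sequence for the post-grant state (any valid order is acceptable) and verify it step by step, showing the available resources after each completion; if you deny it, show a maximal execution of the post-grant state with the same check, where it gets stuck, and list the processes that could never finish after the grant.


DENY — the pretend-granted state is unsafe.
Key observation: r4 is the bottleneck — with T_g, T_f done the pool holds (7, 5, 2, 2), short of every remaining need.
After a pretend grant, a maximal execution: T_g, T_f — then nothing else fits. Check, step by step:
  pool = (2, 2, 1, 1)
  T_g: need (1, 1, 1, 0) fits (2, 2, 1, 1); releases (2, 0, 1, 1), pool now (4, 2, 2, 2)
  T_f: need (3, 1, 2, 2) fits (4, 2, 2, 2); releases (3, 3, 0, 0), pool now (7, 5, 2, 2)
  T_b still needs (2, 2, 3, 1) but only (7, 5, 2, 2) is free — short on r4
  T_d still needs (0, 2, 3, 0) but only (7, 5, 2, 2) is free — short on r4
  T_c still needs (4, 2, 7, 0) but only (7, 5, 2, 2) is free — short on r4
  T_i still needs (2, 0, 3, 1) but only (7, 5, 2, 2) is free — short on r4
Processes that could never finish after the grant: T_b, T_d, T_c and T_i.


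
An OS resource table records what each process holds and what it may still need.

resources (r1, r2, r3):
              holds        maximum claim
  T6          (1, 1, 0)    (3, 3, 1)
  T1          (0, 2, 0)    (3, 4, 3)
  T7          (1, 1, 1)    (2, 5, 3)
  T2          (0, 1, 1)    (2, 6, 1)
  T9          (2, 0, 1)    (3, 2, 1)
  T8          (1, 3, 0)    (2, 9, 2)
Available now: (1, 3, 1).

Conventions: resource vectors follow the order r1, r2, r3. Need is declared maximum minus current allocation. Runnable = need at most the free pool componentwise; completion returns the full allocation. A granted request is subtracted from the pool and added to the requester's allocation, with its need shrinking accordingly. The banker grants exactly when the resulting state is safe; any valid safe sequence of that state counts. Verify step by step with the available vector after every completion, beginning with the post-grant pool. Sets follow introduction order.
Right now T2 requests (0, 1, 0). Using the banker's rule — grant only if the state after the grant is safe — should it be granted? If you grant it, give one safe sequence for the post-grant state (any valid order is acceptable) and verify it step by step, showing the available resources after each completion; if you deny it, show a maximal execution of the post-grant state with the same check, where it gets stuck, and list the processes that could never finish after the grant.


DENY — the pretend-granted state is unsafe.
Key observation: after T9, T6 the pool peaks at (4, 3, 2), and each blocked process is short somewhere: T1 on r3; T7 on r2; T2 on r2; T8 on r2.
Pretend the grant happened; the run T9, T6 goes as far as possible. Verifying each step:
  pool = (1, 2, 1)
  T9 needs (1, 2, 0) <= (1, 2, 1) -> finishes; pool += (2, 0, 1) = (3, 2, 2)
  T6 needs (2, 2, 1) <= (3, 2, 2) -> finishes; pool += (1, 1, 0) = (4, 3, 2)
  T1 cannot run: need (3, 2, 3) vs free (4, 3, 2) (insufficient r3)
  T7 cannot run: need (1, 4, 2) vs free (4, 3, 2) (insufficient r2)
  T2 cannot run: need (2, 4, 0) vs free (4, 3, 2) (insufficient r2)
  T8 cannot run: need (1, 6, 2) vs free (4, 3, 2) (insufficient r2)
Processes that could never finish after the grant: T1, T7, T2 and T8.


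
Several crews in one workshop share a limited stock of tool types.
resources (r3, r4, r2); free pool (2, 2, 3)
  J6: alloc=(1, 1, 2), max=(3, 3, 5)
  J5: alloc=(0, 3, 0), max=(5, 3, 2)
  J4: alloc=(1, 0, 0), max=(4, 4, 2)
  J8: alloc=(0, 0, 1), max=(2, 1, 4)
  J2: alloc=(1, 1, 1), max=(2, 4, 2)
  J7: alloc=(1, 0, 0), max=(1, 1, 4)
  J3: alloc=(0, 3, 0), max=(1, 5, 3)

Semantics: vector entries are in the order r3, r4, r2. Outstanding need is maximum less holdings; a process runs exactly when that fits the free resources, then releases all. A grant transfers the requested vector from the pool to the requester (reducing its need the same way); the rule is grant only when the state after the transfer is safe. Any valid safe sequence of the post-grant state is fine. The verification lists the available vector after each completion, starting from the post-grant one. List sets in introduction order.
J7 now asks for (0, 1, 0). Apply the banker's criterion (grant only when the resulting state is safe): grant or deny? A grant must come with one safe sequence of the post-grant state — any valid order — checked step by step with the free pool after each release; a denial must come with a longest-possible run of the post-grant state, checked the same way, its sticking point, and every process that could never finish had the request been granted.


GRANT. The post-grant state is safe; one safe sequence: J8, J7, J6, J2, J5, J3, J4.
Key observation: the transfer keeps a workable pool ((2, 1, 3)); J8 starts the safe sequence.
Check on the post-grant state, step by step:
  pool = (2, 1, 3)
  J8: need (2, 1, 3) fits (2, 1, 3); releases (0, 0, 1), pool now (2, 1, 4)
  J7: need (0, 0, 4) fits (2, 1, 4); releases (1, 1, 0), pool now (3, 2, 4)
  J6: need (2, 2, 3) fits (3, 2, 4); releases (1, 1, 2), pool now (4, 3, 6)
  J2: need (1, 3, 1) fits (4, 3, 6); releases (1, 1, 1), pool now (5, 4, 7)
  J5: need (5, 0, 2) fits (5, 4, 7); releases (0, 3, 0), pool now (5, 7, 7)
  J3: need (1, 2, 3) fits (5, 7, 7); releases (0, 3, 0), pool now (5, 10, 7)
  J4: need (3, 4, 2) fits (5, 10, 7); releases (1, 0, 0), pool now (6, 10, 7)


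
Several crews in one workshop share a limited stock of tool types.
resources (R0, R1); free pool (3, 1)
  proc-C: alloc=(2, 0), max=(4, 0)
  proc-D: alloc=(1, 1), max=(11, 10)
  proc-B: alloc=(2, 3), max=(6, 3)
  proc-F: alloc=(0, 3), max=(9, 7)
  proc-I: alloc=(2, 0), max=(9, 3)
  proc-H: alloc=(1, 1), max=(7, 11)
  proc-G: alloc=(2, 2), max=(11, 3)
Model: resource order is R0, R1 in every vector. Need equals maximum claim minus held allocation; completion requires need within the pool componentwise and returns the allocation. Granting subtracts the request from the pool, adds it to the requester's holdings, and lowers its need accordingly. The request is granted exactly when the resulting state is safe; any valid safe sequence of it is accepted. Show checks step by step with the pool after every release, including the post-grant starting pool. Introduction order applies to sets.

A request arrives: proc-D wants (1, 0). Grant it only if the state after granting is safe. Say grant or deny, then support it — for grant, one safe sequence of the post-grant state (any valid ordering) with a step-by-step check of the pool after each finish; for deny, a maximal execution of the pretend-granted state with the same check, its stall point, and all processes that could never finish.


DENY: after the grant no complete ordering would exist.
Key observation: after proc-C, proc-B the pool peaks at (6, 4), and each blocked process is short somewhere: proc-D on R0, R1; proc-F on R0; proc-I on R0; proc-H on R1; proc-G on R0.
On the post-grant state, proc-C, proc-B is a maximal run — nothing extends it. Verifying each step:
  pool = (2, 1)
  proc-C needs (2, 0) <= (2, 1) -> finishes; pool += (2, 0) = (4, 1)
  proc-B needs (4, 0) <= (4, 1) -> finishes; pool += (2, 3) = (6, 4)
  proc-D cannot run: need (9, 9) vs free (6, 4) (insufficient R0 and R1)
  proc-F cannot run: need (9, 4) vs free (6, 4) (insufficient R0)
  proc-I cannot run: need (7, 3) vs free (6, 4) (insufficient R0)
  proc-H cannot run: need (6, 10) vs free (6, 4) (insufficient R1)
  proc-G cannot run: need (9, 1) vs free (6, 4) (insufficient R0)
Had the request been granted, proc-D, proc-F, proc-I, proc-H and proc-G could never finish.


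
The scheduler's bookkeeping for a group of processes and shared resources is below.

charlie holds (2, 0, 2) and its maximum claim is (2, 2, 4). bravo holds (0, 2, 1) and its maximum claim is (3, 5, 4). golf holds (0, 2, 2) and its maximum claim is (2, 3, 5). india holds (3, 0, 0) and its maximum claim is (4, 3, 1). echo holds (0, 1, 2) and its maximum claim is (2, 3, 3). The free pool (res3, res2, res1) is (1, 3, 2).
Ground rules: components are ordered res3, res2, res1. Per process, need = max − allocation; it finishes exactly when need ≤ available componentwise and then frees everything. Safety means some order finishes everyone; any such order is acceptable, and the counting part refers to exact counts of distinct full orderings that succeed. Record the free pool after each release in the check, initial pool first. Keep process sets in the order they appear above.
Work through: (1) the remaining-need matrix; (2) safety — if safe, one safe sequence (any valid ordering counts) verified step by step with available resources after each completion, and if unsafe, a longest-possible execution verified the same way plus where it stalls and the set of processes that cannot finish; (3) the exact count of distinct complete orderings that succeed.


(1) Outstanding need per process (order res3, res2, res1):
  charlie: (0, 2, 2)
  bravo: (3, 3, 3)
  golf: (2, 1, 3)
  india: (1, 3, 1)
  echo: (2, 2, 1)
(2) SAFE — a valid safe sequence is charlie, echo, bravo, india, golf.
Key observation: the order's first zero-slack moment is charlie ((0, 2, 2) needed, (1, 3, 2) free — a requested resource with nothing to spare).
Step-by-step check:
  pool = (1, 3, 2)
  charlie: need (0, 2, 2) fits (1, 3, 2); releases (2, 0, 2), pool now (3, 3, 4)
  echo: need (2, 2, 1) fits (3, 3, 4); releases (0, 1, 2), pool now (3, 4, 6)
  bravo: need (3, 3, 3) fits (3, 4, 6); releases (0, 2, 1), pool now (3, 6, 7)
  india: need (1, 3, 1) fits (3, 6, 7); releases (3, 0, 0), pool now (6, 6, 7)
  golf: need (2, 1, 3) fits (6, 6, 7); releases (0, 2, 2), pool now (6, 8, 9)
(3) The exact count: 36 of the possible complete orderings are safe sequences.


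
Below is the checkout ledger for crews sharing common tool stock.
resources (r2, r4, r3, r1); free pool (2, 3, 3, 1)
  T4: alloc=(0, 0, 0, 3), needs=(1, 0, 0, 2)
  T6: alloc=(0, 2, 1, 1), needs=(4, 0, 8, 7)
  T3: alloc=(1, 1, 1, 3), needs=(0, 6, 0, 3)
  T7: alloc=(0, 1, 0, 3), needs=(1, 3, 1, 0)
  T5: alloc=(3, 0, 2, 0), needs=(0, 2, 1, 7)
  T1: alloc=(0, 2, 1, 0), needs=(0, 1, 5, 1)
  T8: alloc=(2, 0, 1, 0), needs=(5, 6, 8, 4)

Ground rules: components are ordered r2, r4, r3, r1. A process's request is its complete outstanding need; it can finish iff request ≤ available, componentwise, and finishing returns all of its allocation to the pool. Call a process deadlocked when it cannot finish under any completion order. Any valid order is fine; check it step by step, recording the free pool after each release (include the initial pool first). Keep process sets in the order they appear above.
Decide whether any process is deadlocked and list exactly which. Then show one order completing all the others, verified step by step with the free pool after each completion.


The deadlocked set is T6 and T8.
Key observation: even finishing T7, T4, T5, T1, T3 leaves just (6, 7, 7, 10) free — too little r3 for any of the remaining processes.
One completion order for the rest: T7, T4, T5, T1, T3. Check, step by step:
  pool = (2, 3, 3, 1)
  run T7 (needs (1, 3, 1, 0), free (2, 3, 3, 1)); after release of (0, 1, 0, 3) the pool is (2, 4, 3, 4)
  run T4 (needs (1, 0, 0, 2), free (2, 4, 3, 4)); after release of (0, 0, 0, 3) the pool is (2, 4, 3, 7)
  run T5 (needs (0, 2, 1, 7), free (2, 4, 3, 7)); after release of (3, 0, 2, 0) the pool is (5, 4, 5, 7)
  run T1 (needs (0, 1, 5, 1), free (5, 4, 5, 7)); after release of (0, 2, 1, 0) the pool is (5, 6, 6, 7)
  run T3 (needs (0, 6, 0, 3), free (5, 6, 6, 7)); after release of (1, 1, 1, 3) the pool is (6, 7, 7, 10)
The stuck group stays short no matter what:
  T6 cannot run: need (4, 0, 8, 7) vs free (6, 7, 7, 10) (insufficient r3)
  T8 cannot run: need (5, 6, 8, 4) vs free (6, 7, 7, 10) (insufficient r3)


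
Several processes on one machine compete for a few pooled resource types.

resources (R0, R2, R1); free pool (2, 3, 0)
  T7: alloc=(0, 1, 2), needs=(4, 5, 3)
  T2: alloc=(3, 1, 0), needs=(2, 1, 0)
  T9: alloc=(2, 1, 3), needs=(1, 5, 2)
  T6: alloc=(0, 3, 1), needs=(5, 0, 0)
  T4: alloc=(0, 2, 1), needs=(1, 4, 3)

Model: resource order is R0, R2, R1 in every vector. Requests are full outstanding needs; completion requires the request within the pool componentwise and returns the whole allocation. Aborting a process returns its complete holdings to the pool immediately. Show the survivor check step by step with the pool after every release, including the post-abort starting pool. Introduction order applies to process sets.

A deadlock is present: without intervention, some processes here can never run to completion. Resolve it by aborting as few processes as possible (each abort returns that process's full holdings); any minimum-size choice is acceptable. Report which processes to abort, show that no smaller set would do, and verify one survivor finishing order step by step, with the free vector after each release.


Abort T4.
Key observation: T9 had no path to completion before; after the abort of T4 ((0, 2, 1) returned), step 3 is where it fits.
Minimality: the empty abort set fails — the state is deadlocked as it stands.
The survivors complete as T2, T6, T9, T7. Step-by-step check (starting from the post-abort pool):
  pool = (2, 5, 1)
  run T2 (needs (2, 1, 0), free (2, 5, 1)); after release of (3, 1, 0) the pool is (5, 6, 1)
  run T6 (needs (5, 0, 0), free (5, 6, 1)); after release of (0, 3, 1) the pool is (5, 9, 2)
  run T9 (needs (1, 5, 2), free (5, 9, 2)); after release of (2, 1, 3) the pool is (7, 10, 5)
  run T7 (needs (4, 5, 3), free (7, 10, 5)); after release of (0, 1, 2) the pool is (7, 11, 7)


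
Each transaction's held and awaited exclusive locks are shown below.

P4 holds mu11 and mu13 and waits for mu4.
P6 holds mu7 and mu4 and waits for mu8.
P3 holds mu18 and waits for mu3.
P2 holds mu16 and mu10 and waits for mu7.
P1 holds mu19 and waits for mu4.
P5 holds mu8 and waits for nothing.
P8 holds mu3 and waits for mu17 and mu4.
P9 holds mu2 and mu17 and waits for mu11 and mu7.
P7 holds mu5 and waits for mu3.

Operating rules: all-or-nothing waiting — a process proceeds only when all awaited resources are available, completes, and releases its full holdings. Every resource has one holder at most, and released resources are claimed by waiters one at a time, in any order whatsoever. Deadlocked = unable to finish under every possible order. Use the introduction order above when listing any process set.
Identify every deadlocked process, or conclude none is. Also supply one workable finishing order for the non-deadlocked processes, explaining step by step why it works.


The deadlocked set is empty.
Key observation: the waits form no ring: some process can always run, and its releases unblock the others one by one.
A valid finishing order for the others: P5, P6, P4, P1, P9, P2, P8, P7, P3.
Check, step by step:
  P5: no waits; runs immediately, freeing mu8
  P6 waits on mu8 — all released -> runs and releases mu7 and mu4
  P4 waits on mu4 — all released -> runs and releases mu11 and mu13
  P1 waits on mu4 — all released -> runs and releases mu19
  P9 waits on mu11 and mu7 — all released -> runs and releases mu2 and mu17
  P2 waits on mu7 — all released -> runs and releases mu16 and mu10
  P8 waits on mu17 and mu4 — all released -> runs and releases mu3
  P7 waits on mu3 — all released -> runs and releases mu5
  P3 waits on mu3 — all released -> runs and releases mu18


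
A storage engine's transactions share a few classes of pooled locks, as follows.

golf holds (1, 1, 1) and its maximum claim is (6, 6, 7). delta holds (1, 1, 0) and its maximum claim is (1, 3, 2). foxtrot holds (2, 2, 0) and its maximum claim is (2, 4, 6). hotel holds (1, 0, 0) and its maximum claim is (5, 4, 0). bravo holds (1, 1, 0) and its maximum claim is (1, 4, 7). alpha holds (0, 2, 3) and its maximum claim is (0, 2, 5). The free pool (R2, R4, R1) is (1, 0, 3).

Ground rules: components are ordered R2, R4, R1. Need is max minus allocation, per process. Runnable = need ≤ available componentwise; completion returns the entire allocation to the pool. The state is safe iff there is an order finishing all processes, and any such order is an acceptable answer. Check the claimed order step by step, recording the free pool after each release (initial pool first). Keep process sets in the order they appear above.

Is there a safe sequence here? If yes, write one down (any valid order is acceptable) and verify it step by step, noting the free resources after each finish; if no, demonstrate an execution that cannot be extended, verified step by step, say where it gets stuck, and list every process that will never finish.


SAFE — a valid safe sequence is alpha, delta, foxtrot, hotel, golf, bravo.
Key observation: the first exact fit in this order is delta — it needs (0, 2, 2) with (1, 2, 6) free, meeting a requested resource to the last unit.
Step-by-step check:
  pool = (1, 0, 3)
  alpha: need (0, 0, 2) fits (1, 0, 3); releases (0, 2, 3), pool now (1, 2, 6)
  delta: need (0, 2, 2) fits (1, 2, 6); releases (1, 1, 0), pool now (2, 3, 6)
  foxtrot: need (0, 2, 6) fits (2, 3, 6); releases (2, 2, 0), pool now (4, 5, 6)
  hotel: need (4, 4, 0) fits (4, 5, 6); releases (1, 0, 0), pool now (5, 5, 6)
  golf: need (5, 5, 6) fits (5, 5, 6); releases (1, 1, 1), pool now (6, 6, 7)
  bravo: need (0, 3, 7) fits (6, 6, 7); releases (1, 1, 0), pool now (7, 7, 7)


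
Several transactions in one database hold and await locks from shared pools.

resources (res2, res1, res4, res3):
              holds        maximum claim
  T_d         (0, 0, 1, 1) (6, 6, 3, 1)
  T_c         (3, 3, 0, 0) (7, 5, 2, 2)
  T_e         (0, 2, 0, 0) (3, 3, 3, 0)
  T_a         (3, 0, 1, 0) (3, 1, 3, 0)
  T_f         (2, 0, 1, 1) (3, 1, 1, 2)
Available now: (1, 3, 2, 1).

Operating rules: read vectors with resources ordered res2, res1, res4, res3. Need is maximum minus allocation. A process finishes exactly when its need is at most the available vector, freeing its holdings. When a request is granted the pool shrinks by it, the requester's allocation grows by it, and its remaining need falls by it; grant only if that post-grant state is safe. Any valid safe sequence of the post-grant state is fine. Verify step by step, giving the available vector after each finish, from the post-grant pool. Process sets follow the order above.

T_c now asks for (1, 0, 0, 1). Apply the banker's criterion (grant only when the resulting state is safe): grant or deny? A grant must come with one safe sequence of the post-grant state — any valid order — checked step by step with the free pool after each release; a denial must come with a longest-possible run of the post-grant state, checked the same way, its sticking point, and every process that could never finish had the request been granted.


DENY: after the grant no complete ordering would exist.
Key observation: after T_a, T_e the pool peaks at (3, 5, 3, 0), and each blocked process is short somewhere: T_d on res2, res1; T_c on res3; T_f on res3.
On the post-grant state, T_a, T_e is a maximal run — nothing extends it. Step-by-step check:
  pool = (0, 3, 2, 0)
  T_a needs (0, 1, 2, 0) <= (0, 3, 2, 0) -> finishes; pool += (3, 0, 1, 0) = (3, 3, 3, 0)
  T_e needs (3, 1, 3, 0) <= (3, 3, 3, 0) -> finishes; pool += (0, 2, 0, 0) = (3, 5, 3, 0)
  T_d cannot run: need (6, 6, 2, 0) vs free (3, 5, 3, 0) (insufficient res2 and res1)
  T_c cannot run: need (3, 2, 2, 1) vs free (3, 5, 3, 0) (insufficient res3)
  T_f cannot run: need (1, 1, 0, 1) vs free (3, 5, 3, 0) (insufficient res3)
Post-grant, the permanently blocked set is T_d, T_c and T_f.


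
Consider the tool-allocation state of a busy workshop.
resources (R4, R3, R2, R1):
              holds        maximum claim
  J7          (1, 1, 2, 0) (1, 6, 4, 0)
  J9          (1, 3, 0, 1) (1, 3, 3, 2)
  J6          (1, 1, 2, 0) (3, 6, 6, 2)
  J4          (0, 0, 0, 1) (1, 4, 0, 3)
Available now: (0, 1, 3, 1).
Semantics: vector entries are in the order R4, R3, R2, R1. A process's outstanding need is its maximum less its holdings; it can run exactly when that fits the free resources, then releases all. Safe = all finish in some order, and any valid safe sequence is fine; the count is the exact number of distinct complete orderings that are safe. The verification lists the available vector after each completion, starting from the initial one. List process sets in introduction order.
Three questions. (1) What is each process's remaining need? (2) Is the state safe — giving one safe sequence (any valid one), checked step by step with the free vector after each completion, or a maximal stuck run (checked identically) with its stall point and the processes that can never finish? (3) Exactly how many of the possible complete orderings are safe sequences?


(1) Outstanding need per process (order R4, R3, R2, R1):
  J7: (0, 5, 2, 0)
  J9: (0, 0, 3, 1)
  J6: (2, 5, 4, 2)
  J4: (1, 4, 0, 2)
(2) UNSAFE.
Key observation: J9, J4 can finish, but then (1, 4, 3, 3) is all there is, and the blocked group's R3 demands exceed it.
A maximal execution: J9, J4 — then nothing else fits. Verifying each step:
  pool = (0, 1, 3, 1)
  J9 needs (0, 0, 3, 1) <= (0, 1, 3, 1) -> finishes; pool += (1, 3, 0, 1) = (1, 4, 3, 2)
  J4 needs (1, 4, 0, 2) <= (1, 4, 3, 2) -> finishes; pool += (0, 0, 0, 1) = (1, 4, 3, 3)
  blocked: J7 wants (0, 5, 2, 0), pool (1, 4, 3, 3) — not enough R3
  blocked: J6 wants (2, 5, 4, 2), pool (1, 4, 3, 3) — not enough R4, R3 and R2
Processes that can never finish: J7 and J6.
(3) The exact count: 0 of the possible complete orderings are safe sequences.


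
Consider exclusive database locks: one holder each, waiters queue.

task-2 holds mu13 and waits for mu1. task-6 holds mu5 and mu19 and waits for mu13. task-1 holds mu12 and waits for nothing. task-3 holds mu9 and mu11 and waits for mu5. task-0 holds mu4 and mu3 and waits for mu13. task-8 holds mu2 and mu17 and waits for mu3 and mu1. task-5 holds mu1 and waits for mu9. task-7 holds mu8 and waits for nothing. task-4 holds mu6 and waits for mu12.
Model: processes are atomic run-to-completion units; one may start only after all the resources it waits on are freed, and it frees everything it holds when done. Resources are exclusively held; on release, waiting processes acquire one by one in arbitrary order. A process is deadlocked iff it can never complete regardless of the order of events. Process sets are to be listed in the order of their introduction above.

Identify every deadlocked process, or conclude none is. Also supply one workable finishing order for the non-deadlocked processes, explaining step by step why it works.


The deadlocked set is task-2, task-6, task-3, task-0, task-8 and task-5.
Key observation: nobody on the ring task-2 -> task-5 -> task-3 -> task-6 -> task-2 can start until another member finishes, which never happens; task-0 and task-8 wait into the deadlock from upstream.
A valid finishing order for the others: task-7, task-1, task-4.
Walking it through:
  run task-7 (it waits on nothing); releases mu8
  run task-1 (it waits on nothing); releases mu12
  task-4 waits on mu12 — all released -> runs and releases mu6


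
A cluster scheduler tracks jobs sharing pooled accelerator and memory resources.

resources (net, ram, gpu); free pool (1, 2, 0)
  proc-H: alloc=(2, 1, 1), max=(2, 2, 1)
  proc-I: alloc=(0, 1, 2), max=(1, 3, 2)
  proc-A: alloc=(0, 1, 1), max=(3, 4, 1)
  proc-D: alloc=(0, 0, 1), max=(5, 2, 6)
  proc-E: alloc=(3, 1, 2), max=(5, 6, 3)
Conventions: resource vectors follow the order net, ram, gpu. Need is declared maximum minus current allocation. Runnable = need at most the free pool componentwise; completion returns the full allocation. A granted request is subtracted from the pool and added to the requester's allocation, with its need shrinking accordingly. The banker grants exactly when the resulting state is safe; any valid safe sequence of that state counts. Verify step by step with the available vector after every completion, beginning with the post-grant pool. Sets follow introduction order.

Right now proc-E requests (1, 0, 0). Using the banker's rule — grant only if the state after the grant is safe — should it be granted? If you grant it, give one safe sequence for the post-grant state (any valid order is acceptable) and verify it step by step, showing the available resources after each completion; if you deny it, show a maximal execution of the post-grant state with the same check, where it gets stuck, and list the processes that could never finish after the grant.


DENY. Granting would leave the state unsafe.
Key observation: after proc-H, proc-I the pool peaks at (2, 4, 3), and each blocked process is short somewhere: proc-A on net; proc-D on net, gpu; proc-E on ram.
Pretend the grant happened; the run proc-H, proc-I goes as far as possible. Verifying each step:
  pool = (0, 2, 0)
  proc-H: need (0, 1, 0) fits (0, 2, 0); releases (2, 1, 1), pool now (2, 3, 1)
  proc-I: need (1, 2, 0) fits (2, 3, 1); releases (0, 1, 2), pool now (2, 4, 3)
  proc-A cannot run: need (3, 3, 0) vs free (2, 4, 3) (insufficient net)
  proc-D cannot run: need (5, 2, 5) vs free (2, 4, 3) (insufficient net and gpu)
  proc-E cannot run: need (1, 5, 1) vs free (2, 4, 3) (insufficient ram)
Processes that could never finish after the grant: proc-A, proc-D and proc-E.


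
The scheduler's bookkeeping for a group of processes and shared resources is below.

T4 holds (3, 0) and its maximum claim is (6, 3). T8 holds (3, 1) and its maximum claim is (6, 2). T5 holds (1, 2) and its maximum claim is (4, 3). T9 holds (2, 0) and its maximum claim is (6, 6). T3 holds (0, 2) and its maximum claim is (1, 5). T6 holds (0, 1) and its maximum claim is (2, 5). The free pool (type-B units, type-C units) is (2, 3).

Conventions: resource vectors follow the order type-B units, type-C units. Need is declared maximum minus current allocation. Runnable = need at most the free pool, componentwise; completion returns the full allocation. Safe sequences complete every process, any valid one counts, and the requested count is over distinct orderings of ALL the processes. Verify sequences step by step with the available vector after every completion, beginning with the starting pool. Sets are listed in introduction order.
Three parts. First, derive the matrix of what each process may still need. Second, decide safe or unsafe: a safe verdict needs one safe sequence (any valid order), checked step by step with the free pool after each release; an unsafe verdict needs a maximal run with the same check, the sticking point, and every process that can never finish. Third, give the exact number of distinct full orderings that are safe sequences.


(1) Remaining need (order type-B units, type-C units):
  T4: (3, 3)
  T8: (3, 1)
  T5: (3, 1)
  T9: (4, 6)
  T3: (1, 3)
  T6: (2, 4)
(2) UNSAFE — no complete ordering exists.
Key observation: type-B units is the bottleneck — with T3, T6 done the pool holds (2, 6), short of every remaining need.
A maximal execution: T3, T6 — then nothing else fits. Check, step by step:
  pool = (2, 3)
  run T3 (needs (1, 3), free (2, 3)); after release of (0, 2) the pool is (2, 5)
  run T6 (needs (2, 4), free (2, 5)); after release of (0, 1) the pool is (2, 6)
  blocked: T4 wants (3, 3), pool (2, 6) — not enough type-B units
  blocked: T8 wants (3, 1), pool (2, 6) — not enough type-B units
  blocked: T5 wants (3, 1), pool (2, 6) — not enough type-B units
  blocked: T9 wants (4, 6), pool (2, 6) — not enough type-B units
Processes that can never finish: T4, T8, T5 and T9.
(3) The exact count: 0 of the possible complete orderings are safe sequences.


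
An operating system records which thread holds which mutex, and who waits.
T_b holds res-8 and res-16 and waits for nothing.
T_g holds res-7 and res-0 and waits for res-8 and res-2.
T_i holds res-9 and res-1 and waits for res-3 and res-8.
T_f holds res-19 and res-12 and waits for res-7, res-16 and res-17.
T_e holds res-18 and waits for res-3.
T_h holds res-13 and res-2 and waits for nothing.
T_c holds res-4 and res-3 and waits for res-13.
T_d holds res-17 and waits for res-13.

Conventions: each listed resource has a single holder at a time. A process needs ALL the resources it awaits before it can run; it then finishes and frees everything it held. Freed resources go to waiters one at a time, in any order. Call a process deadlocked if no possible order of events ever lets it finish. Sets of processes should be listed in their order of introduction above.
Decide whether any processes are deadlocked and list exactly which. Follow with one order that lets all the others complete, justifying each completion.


The deadlocked set is empty.
Key observation: the wait graph is acyclic; completion cascades from the unblocked processes through everyone else.
A valid finishing order for the others: T_b, T_h, T_g, T_c, T_d, T_f, T_e, T_i.
Walking it through:
  T_b: no waits; runs immediately, freeing res-8 and res-16
  T_h: no waits; runs immediately, freeing res-13 and res-2
  T_g: everything it awaited (res-8 and res-2) is free; runs, freeing res-7 and res-0
  T_c: everything it awaited (res-13) is free; runs, freeing res-4 and res-3
  T_d: everything it awaited (res-13) is free; runs, freeing res-17
  T_f: everything it awaited (res-7, res-16 and res-17) is free; runs, freeing res-19 and res-12
  T_e: everything it awaited (res-3) is free; runs, freeing res-18
  T_i: everything it awaited (res-3 and res-8) is free; runs, freeing res-9 and res-1


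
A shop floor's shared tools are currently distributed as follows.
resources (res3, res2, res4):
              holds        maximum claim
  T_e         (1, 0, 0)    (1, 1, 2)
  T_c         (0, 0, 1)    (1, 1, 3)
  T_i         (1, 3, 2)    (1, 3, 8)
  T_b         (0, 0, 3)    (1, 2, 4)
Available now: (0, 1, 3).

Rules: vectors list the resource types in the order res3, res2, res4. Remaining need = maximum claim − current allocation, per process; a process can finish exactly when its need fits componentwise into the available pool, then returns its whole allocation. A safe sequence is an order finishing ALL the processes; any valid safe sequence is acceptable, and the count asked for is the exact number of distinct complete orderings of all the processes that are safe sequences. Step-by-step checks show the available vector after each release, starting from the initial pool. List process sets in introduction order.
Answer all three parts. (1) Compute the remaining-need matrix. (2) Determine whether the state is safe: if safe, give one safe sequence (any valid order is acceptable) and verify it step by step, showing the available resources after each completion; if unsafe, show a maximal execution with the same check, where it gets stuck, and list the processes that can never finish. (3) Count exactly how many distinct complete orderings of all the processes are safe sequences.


(1) Outstanding need per process (order res3, res2, res4):
  T_e: (0, 1, 2)
  T_c: (1, 1, 2)
  T_i: (0, 0, 6)
  T_b: (1, 2, 1)
(2) The state is UNSAFE.
Key observation: after T_e, T_c the pool peaks at (1, 1, 4), and each blocked process is short somewhere: T_i on res4; T_b on res2.
The run T_e, T_c cannot be extended any further. Verifying each step:
  pool = (0, 1, 3)
  T_e needs (0, 1, 2) <= (0, 1, 3) -> finishes; pool += (1, 0, 0) = (1, 1, 3)
  T_c needs (1, 1, 2) <= (1, 1, 3) -> finishes; pool += (0, 0, 1) = (1, 1, 4)
  T_i cannot run: need (0, 0, 6) vs free (1, 1, 4) (insufficient res4)
  T_b cannot run: need (1, 2, 1) vs free (1, 1, 4) (insufficient res2)
Processes that can never finish: T_i and T_b.
(3) Precisely 0 of the possible complete orderings are safe sequences.


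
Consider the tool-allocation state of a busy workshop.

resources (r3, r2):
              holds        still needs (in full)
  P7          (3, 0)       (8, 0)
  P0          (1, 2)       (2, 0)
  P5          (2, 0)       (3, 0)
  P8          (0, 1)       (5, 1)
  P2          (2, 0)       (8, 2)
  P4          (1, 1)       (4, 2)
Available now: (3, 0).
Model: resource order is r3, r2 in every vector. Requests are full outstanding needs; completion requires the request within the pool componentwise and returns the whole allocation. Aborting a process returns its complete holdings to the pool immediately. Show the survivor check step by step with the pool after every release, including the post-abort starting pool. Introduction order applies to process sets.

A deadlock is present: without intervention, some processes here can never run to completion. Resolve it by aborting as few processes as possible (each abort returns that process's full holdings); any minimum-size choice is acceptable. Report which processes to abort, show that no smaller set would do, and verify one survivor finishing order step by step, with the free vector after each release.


The answer: abort P7.
Key observation: before aborting P7, P2 was permanently blocked — no order could ever run it; afterwards it completes at step 5.
Why nothing smaller works: aborting no one leaves the state deadlocked as given.
Survivors finish in the order: P0, P8, P5, P4, P2. Step-by-step check (pool after the aborts first):
  pool = (6, 0)
  P0 needs (2, 0) <= (6, 0) -> finishes; pool += (1, 2) = (7, 2)
  P8 needs (5, 1) <= (7, 2) -> finishes; pool += (0, 1) = (7, 3)
  P5 needs (3, 0) <= (7, 3) -> finishes; pool += (2, 0) = (9, 3)
  P4 needs (4, 2) <= (9, 3) -> finishes; pool += (1, 1) = (10, 4)
  P2 needs (8, 2) <= (10, 4) -> finishes; pool += (2, 0) = (12, 4)


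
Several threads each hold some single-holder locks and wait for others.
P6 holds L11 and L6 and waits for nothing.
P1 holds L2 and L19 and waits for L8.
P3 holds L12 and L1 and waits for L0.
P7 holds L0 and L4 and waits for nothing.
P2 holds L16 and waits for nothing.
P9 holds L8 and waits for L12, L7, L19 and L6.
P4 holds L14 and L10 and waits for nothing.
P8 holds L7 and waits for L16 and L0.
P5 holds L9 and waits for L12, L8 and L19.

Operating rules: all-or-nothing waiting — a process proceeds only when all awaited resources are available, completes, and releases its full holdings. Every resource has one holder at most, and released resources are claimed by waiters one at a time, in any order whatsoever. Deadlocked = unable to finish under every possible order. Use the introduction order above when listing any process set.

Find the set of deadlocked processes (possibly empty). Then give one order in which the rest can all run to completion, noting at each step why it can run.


The deadlocked set is P1, P9 and P5.
Key observation: the waits loop around P1 -> P9 -> P1 with no way out; P5 waits into the deadlock from upstream.
The rest can finish in the order P2, P7, P3, P4, P6, P8.
Step-by-step check:
  run P2 (it waits on nothing); releases L16
  run P7 (it waits on nothing); releases L0 and L4
  P3: everything it awaited (L0) is free; runs, freeing L12 and L1
  run P4 (it waits on nothing); releases L14 and L10
  run P6 (it waits on nothing); releases L11 and L6
  P8: everything it awaited (L16 and L0) is free; runs, freeing L7
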